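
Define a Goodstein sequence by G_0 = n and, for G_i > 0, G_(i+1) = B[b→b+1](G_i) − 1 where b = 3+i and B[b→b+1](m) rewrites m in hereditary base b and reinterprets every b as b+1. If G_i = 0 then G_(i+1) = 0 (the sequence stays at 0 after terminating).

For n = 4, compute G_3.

3

4 —HB3→ 3 + 1 —bump→ 4 + 1 = 5 —(−1)→ 4
4 —HB4→ 4 —bump→ 5 = 5 —(−1)→ 4
4 —HB5→ 4 —bump→ 4 = 4 —(−1)→ 3
3 —HB6→ 3 —bump→ 3 = 3 —(−1)→ 2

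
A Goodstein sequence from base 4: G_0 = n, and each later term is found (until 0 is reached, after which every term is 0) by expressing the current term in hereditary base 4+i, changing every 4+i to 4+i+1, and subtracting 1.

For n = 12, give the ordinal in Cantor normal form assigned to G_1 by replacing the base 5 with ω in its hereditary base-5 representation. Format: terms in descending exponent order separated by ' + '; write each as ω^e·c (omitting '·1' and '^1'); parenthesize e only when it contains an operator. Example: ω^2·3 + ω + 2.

ω·2 + 4

[0] 12 ≡ 3·4 (base 4). Lift 5: 15. −1: 14.
[1] 14 ≡ 2·5 + 4 (base 5). Lift 6: 16. −1: 15.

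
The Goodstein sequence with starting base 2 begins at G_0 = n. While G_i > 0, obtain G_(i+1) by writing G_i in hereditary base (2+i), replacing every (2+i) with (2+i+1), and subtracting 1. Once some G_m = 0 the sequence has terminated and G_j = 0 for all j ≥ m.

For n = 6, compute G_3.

i=0: 6 = 2^2 + 2 (b=2); 2→3: 3^3 + 3 = 30; 30−1 = 29
i=1: 29 = 3^3 + 2 (b=3); 3→4: 4^4 + 2 = 258; 258−1 = 257
i=2: 257 = 4^4 + 1 (b=4); 4→5: 5^5 + 1 = 3126; 3126−1 = 3125
i=3: 3125 = 5^5 (b=5); 5→6: 6^6 = 46656; 46656−1 = 46655

3125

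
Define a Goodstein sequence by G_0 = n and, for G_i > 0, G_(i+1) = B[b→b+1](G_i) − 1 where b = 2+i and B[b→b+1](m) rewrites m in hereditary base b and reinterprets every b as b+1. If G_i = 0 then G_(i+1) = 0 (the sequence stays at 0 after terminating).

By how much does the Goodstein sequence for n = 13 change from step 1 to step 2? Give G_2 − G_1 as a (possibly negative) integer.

1171

base 2: 13 = 2^(2 + 1) + 2^2 + 1; at 3: 3^(3 + 1) + 3^3 + 1 = 109; next = 108
base 3: 108 = 3^(3 + 1) + 3^3; at 4: 4^(4 + 1) + 4^4 = 1280; next = 1279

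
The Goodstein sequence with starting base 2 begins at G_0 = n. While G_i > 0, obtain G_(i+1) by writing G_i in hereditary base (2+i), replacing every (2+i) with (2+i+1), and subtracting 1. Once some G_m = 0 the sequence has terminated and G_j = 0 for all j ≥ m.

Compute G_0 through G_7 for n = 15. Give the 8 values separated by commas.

15, 111, 1283, 18752, 326593, 6588344, 150994943, 3524450280

i=0: 15 = 2^(2 + 1) + 2^2 + 2 + 1 (b=2); 2→3: 3^(3 + 1) + 3^3 + 3 + 1 = 112; 112−1 = 111
i=1: 111 = 3^(3 + 1) + 3^3 + 3 (b=3); 3→4: 4^(4 + 1) + 4^4 + 4 = 1284; 1284−1 = 1283
i=2: 1283 = 4^(4 + 1) + 4^4 + 3 (b=4); 4→5: 5^(5 + 1) + 5^5 + 3 = 18753; 18753−1 = 18752
i=3: 18752 = 5^(5 + 1) + 5^5 + 2 (b=5); 5→6: 6^(6 + 1) + 6^6 + 2 = 326594; 326594−1 = 326593
i=4: 326593 = 6^(6 + 1) + 6^6 + 1 (b=6); 6→7: 7^(7 + 1) + 7^7 + 1 = 6588345; 6588345−1 = 6588344
i=5: 6588344 = 7^(7 + 1) + 7^7 (b=7); 7→8: 8^(8 + 1) + 8^8 = 150994944; 150994944−1 = 150994943
i=6: 150994943 = 8^(8 + 1) + 7·8^7 + 7·8^6 + 7·8^5 + 7·8^4 + 7·8^3 + 7·8^2 + 7·8 + 7 (b=8); 8→9: 9^(9 + 1) + 7·9^7 + 7·9^6 + 7·9^5 + 7·9^4 + 7·9^3 + 7·9^2 + 7·9 + 7 = 3524450281; 3524450281−1 = 3524450280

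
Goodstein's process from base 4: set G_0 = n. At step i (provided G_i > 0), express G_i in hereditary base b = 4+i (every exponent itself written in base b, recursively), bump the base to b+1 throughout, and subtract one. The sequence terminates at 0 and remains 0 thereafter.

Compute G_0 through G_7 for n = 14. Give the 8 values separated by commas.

14, 16, 18, 20, 21, 22, 23, 24

14 —HB4→ 3·4 + 2 —bump→ 3·5 + 2 = 17 —(−1)→ 16
16 —HB5→ 3·5 + 1 —bump→ 3·6 + 1 = 19 —(−1)→ 18
18 —HB6→ 3·6 —bump→ 3·7 = 21 —(−1)→ 20
20 —HB7→ 2·7 + 6 —bump→ 2·8 + 6 = 22 —(−1)→ 21
21 —HB8→ 2·8 + 5 —bump→ 2·9 + 5 = 23 —(−1)→ 22
22 —HB9→ 2·9 + 4 —bump→ 2·10 + 4 = 24 —(−1)→ 23
23 —HB10→ 2·10 + 3 —bump→ 2·11 + 3 = 25 —(−1)→ 24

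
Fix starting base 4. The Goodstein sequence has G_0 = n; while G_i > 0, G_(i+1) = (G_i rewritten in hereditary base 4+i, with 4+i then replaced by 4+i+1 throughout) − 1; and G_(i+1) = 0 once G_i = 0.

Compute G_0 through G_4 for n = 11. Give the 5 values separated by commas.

11, 12, 13, 14, 15

G_0=11  [base 4] 2·4 + 3  →[4↦5]→  2·5 + 3 = 13  −1 ⇒ G_1=12
G_1=12  [base 5] 2·5 + 2  →[5↦6]→  2·6 + 2 = 14  −1 ⇒ G_2=13
G_2=13  [base 6] 2·6 + 1  →[6↦7]→  2·7 + 1 = 15  −1 ⇒ G_3=14
G_3=14  [base 7] 2·7  →[7↦8]→  2·8 = 16  −1 ⇒ G_4=15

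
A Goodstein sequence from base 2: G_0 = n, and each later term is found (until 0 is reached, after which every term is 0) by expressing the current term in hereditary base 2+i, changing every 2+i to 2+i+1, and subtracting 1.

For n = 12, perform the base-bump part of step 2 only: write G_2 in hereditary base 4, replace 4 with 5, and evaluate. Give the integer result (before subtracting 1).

15686

12 —HB2→ 2^(2 + 1) + 2^2 —bump→ 3^(3 + 1) + 3^3 = 108 —(−1)→ 107
107 —HB3→ 3^(3 + 1) + 2·3^2 + 2·3 + 2 —bump→ 4^(4 + 1) + 2·4^2 + 2·4 + 2 = 1066 —(−1)→ 1065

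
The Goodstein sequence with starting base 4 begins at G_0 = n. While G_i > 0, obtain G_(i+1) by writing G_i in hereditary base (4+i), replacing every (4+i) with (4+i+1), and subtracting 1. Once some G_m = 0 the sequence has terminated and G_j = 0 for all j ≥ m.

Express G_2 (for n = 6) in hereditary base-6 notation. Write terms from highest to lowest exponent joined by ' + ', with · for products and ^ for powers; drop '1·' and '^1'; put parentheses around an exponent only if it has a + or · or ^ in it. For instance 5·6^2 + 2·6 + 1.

step 0: 6 = 4 + 2; sub 5 for 4: 5 + 2; = 7; G_1 = 7−1 = 6
step 1: 6 = 5 + 1; sub 6 for 5: 6 + 1; = 7; G_2 = 7−1 = 6

6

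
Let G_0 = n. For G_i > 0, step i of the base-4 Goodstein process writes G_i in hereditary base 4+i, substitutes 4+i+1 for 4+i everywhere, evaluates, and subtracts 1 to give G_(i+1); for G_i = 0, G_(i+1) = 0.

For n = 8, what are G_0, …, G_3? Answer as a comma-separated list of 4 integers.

step 0: 8 = 2·4; sub 5 for 4: 2·5; = 10; G_1 = 10−1 = 9
step 1: 9 = 5 + 4; sub 6 for 5: 6 + 4; = 10; G_2 = 10−1 = 9
step 2: 9 = 6 + 3; sub 7 for 6: 7 + 3; = 10; G_3 = 10−1 = 9

8, 9, 9, 9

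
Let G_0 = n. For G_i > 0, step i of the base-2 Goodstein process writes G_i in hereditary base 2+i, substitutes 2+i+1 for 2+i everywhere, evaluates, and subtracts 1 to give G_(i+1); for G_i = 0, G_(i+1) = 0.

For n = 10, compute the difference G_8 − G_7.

48063120959

(0) 10|_2 = 2^(2 + 1) + 2 ↦ 3^(3 + 1) + 3|_3 = 84 ⇒ 83
(1) 83|_3 = 3^(3 + 1) + 2 ↦ 4^(4 + 1) + 2|_4 = 1026 ⇒ 1025
(2) 1025|_4 = 4^(4 + 1) + 1 ↦ 5^(5 + 1) + 1|_5 = 15626 ⇒ 15625
(3) 15625|_5 = 5^(5 + 1) ↦ 6^(6 + 1)|_6 = 279936 ⇒ 279935
(4) 279935|_6 = 5·6^6 + 5·6^5 + 5·6^4 + 5·6^3 + 5·6^2 + 5·6 + 5 ↦ 5·7^7 + 5·7^5 + 5·7^4 + 5·7^3 + 5·7^2 + 5·7 + 5|_7 = 4215755 ⇒ 4215754
(5) 4215754|_7 = 5·7^7 + 5·7^5 + 5·7^4 + 5·7^3 + 5·7^2 + 5·7 + 4 ↦ 5·8^8 + 5·8^5 + 5·8^4 + 5·8^3 + 5·8^2 + 5·8 + 4|_8 = 84073324 ⇒ 84073323
(6) 84073323|_8 = 5·8^8 + 5·8^5 + 5·8^4 + 5·8^3 + 5·8^2 + 5·8 + 3 ↦ 5·9^9 + 5·9^5 + 5·9^4 + 5·9^3 + 5·9^2 + 5·9 + 3|_9 = 1937434593 ⇒ 1937434592
(7) 1937434592|_9 = 5·9^9 + 5·9^5 + 5·9^4 + 5·9^3 + 5·9^2 + 5·9 + 2 ↦ 5·10^10 + 5·10^5 + 5·10^4 + 5·10^3 + 5·10^2 + 5·10 + 2|_10 = 50000555552 ⇒ 50000555551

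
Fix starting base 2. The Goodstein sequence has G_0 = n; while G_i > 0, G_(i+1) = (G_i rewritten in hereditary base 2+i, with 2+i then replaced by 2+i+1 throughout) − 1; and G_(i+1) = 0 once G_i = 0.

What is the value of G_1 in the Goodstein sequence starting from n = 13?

base 2: 13 = 2^(2 + 1) + 2^2 + 1; at 3: 3^(3 + 1) + 3^3 + 1 = 109; next = 108
base 3: 108 = 3^(3 + 1) + 3^3; at 4: 4^(4 + 1) + 4^4 = 1280; next = 1279

108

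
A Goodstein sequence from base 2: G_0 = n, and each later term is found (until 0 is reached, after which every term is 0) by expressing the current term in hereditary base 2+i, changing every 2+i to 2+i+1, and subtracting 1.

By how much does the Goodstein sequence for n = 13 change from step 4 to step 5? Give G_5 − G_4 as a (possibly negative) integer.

base 2: 13 = 2^(2 + 1) + 2^2 + 1; at 3: 3^(3 + 1) + 3^3 + 1 = 109; next = 108
base 3: 108 = 3^(3 + 1) + 3^3; at 4: 4^(4 + 1) + 4^4 = 1280; next = 1279
base 4: 1279 = 4^(4 + 1) + 3·4^3 + 3·4^2 + 3·4 + 3; at 5: 5^(5 + 1) + 3·5^3 + 3·5^2 + 3·5 + 3 = 16093; next = 16092
base 5: 16092 = 5^(5 + 1) + 3·5^3 + 3·5^2 + 3·5 + 2; at 6: 6^(6 + 1) + 3·6^3 + 3·6^2 + 3·6 + 2 = 280712; next = 280711
base 6: 280711 = 6^(6 + 1) + 3·6^3 + 3·6^2 + 3·6 + 1; at 7: 7^(7 + 1) + 3·7^3 + 3·7^2 + 3·7 + 1 = 5765999; next = 5765998

5485287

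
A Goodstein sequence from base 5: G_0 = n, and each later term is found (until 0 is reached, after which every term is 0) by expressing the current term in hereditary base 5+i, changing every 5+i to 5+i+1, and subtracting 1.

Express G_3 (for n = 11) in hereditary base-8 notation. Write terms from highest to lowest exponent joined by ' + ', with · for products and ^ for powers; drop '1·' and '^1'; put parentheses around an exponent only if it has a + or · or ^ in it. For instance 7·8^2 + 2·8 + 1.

8 + 5

step 0: 11 = 2·5 + 1; sub 6 for 5: 2·6 + 1; = 13; G_1 = 13−1 = 12
step 1: 12 = 2·6; sub 7 for 6: 2·7; = 14; G_2 = 14−1 = 13
step 2: 13 = 7 + 6; sub 8 for 7: 8 + 6; = 14; G_3 = 14−1 = 13
step 3: 13 = 8 + 5; sub 9 for 8: 9 + 5; = 14; G_4 = 14−1 = 13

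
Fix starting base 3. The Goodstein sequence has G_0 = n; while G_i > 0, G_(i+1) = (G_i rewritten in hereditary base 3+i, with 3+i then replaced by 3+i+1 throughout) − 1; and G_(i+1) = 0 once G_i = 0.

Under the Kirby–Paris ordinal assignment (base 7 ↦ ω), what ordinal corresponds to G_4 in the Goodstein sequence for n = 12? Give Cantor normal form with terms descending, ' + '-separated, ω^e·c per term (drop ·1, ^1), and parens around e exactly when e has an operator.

step 0: 12 = 3^2 + 3; sub 4 for 3: 4^2 + 4; = 20; G_1 = 20−1 = 19
step 1: 19 = 4^2 + 3; sub 5 for 4: 5^2 + 3; = 28; G_2 = 28−1 = 27
step 2: 27 = 5^2 + 2; sub 6 for 5: 6^2 + 2; = 38; G_3 = 38−1 = 37
step 3: 37 = 6^2 + 1; sub 7 for 6: 7^2 + 1; = 50; G_4 = 50−1 = 49
step 4: 49 = 7^2; sub 8 for 7: 8^2; = 64; G_5 = 64−1 = 63

ω^2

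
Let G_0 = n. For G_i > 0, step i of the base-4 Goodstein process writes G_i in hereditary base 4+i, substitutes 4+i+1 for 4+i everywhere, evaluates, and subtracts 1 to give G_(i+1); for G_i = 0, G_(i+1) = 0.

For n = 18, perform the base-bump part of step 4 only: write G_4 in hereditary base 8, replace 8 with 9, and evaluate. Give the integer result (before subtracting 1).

59

step 0: 18 = 4^2 + 2; sub 5 for 4: 5^2 + 2; = 27; G_1 = 27−1 = 26
step 1: 26 = 5^2 + 1; sub 6 for 5: 6^2 + 1; = 37; G_2 = 37−1 = 36
step 2: 36 = 6^2; sub 7 for 6: 7^2; = 49; G_3 = 49−1 = 48
step 3: 48 = 6·7 + 6; sub 8 for 7: 6·8 + 6; = 54; G_4 = 54−1 = 53
step 4: 53 = 6·8 + 5; sub 9 for 8: 6·9 + 5; = 59; G_5 = 59−1 = 58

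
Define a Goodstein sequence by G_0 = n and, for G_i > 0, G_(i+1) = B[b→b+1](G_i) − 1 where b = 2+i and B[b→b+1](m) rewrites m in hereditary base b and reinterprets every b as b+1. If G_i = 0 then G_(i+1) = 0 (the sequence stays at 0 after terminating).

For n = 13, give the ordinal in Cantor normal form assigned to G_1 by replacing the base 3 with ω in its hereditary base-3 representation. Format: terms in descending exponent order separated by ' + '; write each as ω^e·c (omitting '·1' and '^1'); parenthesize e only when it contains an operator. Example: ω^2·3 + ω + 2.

ω^(ω + 1) + ω^ω

(0) 13|_2 = 2^(2 + 1) + 2^2 + 1 ↦ 3^(3 + 1) + 3^3 + 1|_3 = 109 ⇒ 108
(1) 108|_3 = 3^(3 + 1) + 3^3 ↦ 4^(4 + 1) + 4^4|_4 = 1280 ⇒ 1279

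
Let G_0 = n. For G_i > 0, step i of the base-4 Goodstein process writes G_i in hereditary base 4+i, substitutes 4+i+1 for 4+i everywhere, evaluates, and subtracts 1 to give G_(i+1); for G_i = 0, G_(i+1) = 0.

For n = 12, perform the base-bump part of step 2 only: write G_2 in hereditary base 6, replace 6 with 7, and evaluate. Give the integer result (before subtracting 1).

17

i=0: 12 = 3·4 (b=4); 4→5: 3·5 = 15; 15−1 = 14
i=1: 14 = 2·5 + 4 (b=5); 5→6: 2·6 + 4 = 16; 16−1 = 15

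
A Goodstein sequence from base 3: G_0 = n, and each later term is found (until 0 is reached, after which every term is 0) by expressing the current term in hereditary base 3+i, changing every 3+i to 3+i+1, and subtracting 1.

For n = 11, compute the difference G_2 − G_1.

step 0: 11 = 3^2 + 2; sub 4 for 3: 4^2 + 2; = 18; G_1 = 18−1 = 17
step 1: 17 = 4^2 + 1; sub 5 for 4: 5^2 + 1; = 26; G_2 = 26−1 = 25

8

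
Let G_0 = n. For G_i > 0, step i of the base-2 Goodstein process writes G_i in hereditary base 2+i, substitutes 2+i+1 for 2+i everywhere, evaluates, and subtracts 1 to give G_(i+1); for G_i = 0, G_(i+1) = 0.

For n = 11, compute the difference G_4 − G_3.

G_0 = 11. HB_2(11) = 2^(2 + 1) + 2 + 1. Bump = 85. G_1 = 84.
G_1 = 84. HB_3(84) = 3^(3 + 1) + 3. Bump = 1028. G_2 = 1027.
G_2 = 1027. HB_4(1027) = 4^(4 + 1) + 3. Bump = 15628. G_3 = 15627.
G_3 = 15627. HB_5(15627) = 5^(5 + 1) + 2. Bump = 279938. G_4 = 279937.

264310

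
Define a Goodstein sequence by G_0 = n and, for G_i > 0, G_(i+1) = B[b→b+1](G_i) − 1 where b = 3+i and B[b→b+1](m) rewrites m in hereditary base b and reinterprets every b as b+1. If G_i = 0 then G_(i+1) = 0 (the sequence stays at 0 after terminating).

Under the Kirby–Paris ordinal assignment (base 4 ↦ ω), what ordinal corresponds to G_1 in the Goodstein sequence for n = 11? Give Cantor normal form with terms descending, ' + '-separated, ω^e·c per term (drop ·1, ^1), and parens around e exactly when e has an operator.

ω^2 + 1

[0] 11 ≡ 3^2 + 2 (base 3). Lift 4: 18. −1: 17.
[1] 17 ≡ 4^2 + 1 (base 4). Lift 5: 26. −1: 25.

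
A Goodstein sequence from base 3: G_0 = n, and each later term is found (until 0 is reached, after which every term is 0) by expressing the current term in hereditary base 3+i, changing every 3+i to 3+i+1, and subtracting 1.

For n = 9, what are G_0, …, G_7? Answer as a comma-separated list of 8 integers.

G_0=9  [base 3] 3^2  →[3↦4]→  4^2 = 16  −1 ⇒ G_1=15
G_1=15  [base 4] 3·4 + 3  →[4↦5]→  3·5 + 3 = 18  −1 ⇒ G_2=17
G_2=17  [base 5] 3·5 + 2  →[5↦6]→  3·6 + 2 = 20  −1 ⇒ G_3=19
G_3=19  [base 6] 3·6 + 1  →[6↦7]→  3·7 + 1 = 22  −1 ⇒ G_4=21
G_4=21  [base 7] 3·7  →[7↦8]→  3·8 = 24  −1 ⇒ G_5=23
G_5=23  [base 8] 2·8 + 7  →[8↦9]→  2·9 + 7 = 25  −1 ⇒ G_6=24
G_6=24  [base 9] 2·9 + 6  →[9↦10]→  2·10 + 6 = 26  −1 ⇒ G_7=25

9, 15, 17, 19, 21, 23, 24, 25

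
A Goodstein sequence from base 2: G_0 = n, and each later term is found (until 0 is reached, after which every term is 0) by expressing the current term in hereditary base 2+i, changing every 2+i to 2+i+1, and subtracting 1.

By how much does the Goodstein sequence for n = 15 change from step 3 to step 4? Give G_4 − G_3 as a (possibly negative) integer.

i=0: 15 = 2^(2 + 1) + 2^2 + 2 + 1 (b=2); 2→3: 3^(3 + 1) + 3^3 + 3 + 1 = 112; 112−1 = 111
i=1: 111 = 3^(3 + 1) + 3^3 + 3 (b=3); 3→4: 4^(4 + 1) + 4^4 + 4 = 1284; 1284−1 = 1283
i=2: 1283 = 4^(4 + 1) + 4^4 + 3 (b=4); 4→5: 5^(5 + 1) + 5^5 + 3 = 18753; 18753−1 = 18752
i=3: 18752 = 5^(5 + 1) + 5^5 + 2 (b=5); 5→6: 6^(6 + 1) + 6^6 + 2 = 326594; 326594−1 = 326593

307841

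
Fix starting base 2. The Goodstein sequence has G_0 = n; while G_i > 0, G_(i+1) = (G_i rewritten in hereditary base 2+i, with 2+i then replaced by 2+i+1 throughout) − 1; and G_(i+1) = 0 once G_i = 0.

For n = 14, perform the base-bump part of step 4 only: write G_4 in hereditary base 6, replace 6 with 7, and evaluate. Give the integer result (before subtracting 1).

5862841

G_0 = 14. HB_2(14) = 2^(2 + 1) + 2^2 + 2. Bump = 111. G_1 = 110.
G_1 = 110. HB_3(110) = 3^(3 + 1) + 3^3 + 2. Bump = 1282. G_2 = 1281.
G_2 = 1281. HB_4(1281) = 4^(4 + 1) + 4^4 + 1. Bump = 18751. G_3 = 18750.
G_3 = 18750. HB_5(18750) = 5^(5 + 1) + 5^5. Bump = 326592. G_4 = 326591.
G_4 = 326591. HB_6(326591) = 6^(6 + 1) + 5·6^5 + 5·6^4 + 5·6^3 + 5·6^2 + 5·6 + 5. Bump = 5862841. G_5 = 5862840.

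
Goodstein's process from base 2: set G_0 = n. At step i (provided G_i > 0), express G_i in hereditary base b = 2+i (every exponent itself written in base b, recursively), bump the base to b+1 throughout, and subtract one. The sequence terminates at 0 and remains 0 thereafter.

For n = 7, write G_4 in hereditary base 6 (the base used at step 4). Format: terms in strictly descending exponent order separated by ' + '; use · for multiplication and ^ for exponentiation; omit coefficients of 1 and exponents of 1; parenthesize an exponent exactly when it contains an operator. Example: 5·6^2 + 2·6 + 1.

6^6 + 1

7 —HB2→ 2^2 + 2 + 1 —bump→ 3^3 + 3 + 1 = 31 —(−1)→ 30
30 —HB3→ 3^3 + 3 —bump→ 4^4 + 4 = 260 —(−1)→ 259
259 —HB4→ 4^4 + 3 —bump→ 5^5 + 3 = 3128 —(−1)→ 3127
3127 —HB5→ 5^5 + 2 —bump→ 6^6 + 2 = 46658 —(−1)→ 46657
46657 —HB6→ 6^6 + 1 —bump→ 7^7 + 1 = 823544 —(−1)→ 823543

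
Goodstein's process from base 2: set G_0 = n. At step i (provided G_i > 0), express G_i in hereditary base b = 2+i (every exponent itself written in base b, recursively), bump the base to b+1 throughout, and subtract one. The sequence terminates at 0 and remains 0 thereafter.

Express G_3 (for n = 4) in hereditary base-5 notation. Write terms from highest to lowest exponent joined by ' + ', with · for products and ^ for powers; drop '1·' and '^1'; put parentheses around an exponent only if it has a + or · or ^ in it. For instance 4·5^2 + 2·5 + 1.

2·5^2 + 2·5

4 —HB2→ 2^2 —bump→ 3^3 = 27 —(−1)→ 26
26 —HB3→ 2·3^2 + 2·3 + 2 —bump→ 2·4^2 + 2·4 + 2 = 42 —(−1)→ 41
41 —HB4→ 2·4^2 + 2·4 + 1 —bump→ 2·5^2 + 2·5 + 1 = 61 —(−1)→ 60
60 —HB5→ 2·5^2 + 2·5 —bump→ 2·6^2 + 2·6 = 84 —(−1)→ 83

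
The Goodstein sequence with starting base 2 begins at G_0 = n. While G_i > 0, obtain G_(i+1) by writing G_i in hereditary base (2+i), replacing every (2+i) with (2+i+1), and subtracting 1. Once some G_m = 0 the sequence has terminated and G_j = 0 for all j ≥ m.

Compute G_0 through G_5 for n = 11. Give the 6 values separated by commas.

11, 84, 1027, 15627, 279937, 5764801

base 2: 11 = 2^(2 + 1) + 2 + 1; at 3: 3^(3 + 1) + 3 + 1 = 85; next = 84
base 3: 84 = 3^(3 + 1) + 3; at 4: 4^(4 + 1) + 4 = 1028; next = 1027
base 4: 1027 = 4^(4 + 1) + 3; at 5: 5^(5 + 1) + 3 = 15628; next = 15627
base 5: 15627 = 5^(5 + 1) + 2; at 6: 6^(6 + 1) + 2 = 279938; next = 279937
base 6: 279937 = 6^(6 + 1) + 1; at 7: 7^(7 + 1) + 1 = 5764802; next = 5764801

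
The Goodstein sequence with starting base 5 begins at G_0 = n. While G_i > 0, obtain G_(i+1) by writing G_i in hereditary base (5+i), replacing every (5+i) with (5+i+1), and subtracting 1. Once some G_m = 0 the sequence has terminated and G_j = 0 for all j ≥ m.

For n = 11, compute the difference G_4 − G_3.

0

(0) 11|_5 = 2·5 + 1 ↦ 2·6 + 1|_6 = 13 ⇒ 12
(1) 12|_6 = 2·6 ↦ 2·7|_7 = 14 ⇒ 13
(2) 13|_7 = 7 + 6 ↦ 8 + 6|_8 = 14 ⇒ 13
(3) 13|_8 = 8 + 5 ↦ 9 + 5|_9 = 14 ⇒ 13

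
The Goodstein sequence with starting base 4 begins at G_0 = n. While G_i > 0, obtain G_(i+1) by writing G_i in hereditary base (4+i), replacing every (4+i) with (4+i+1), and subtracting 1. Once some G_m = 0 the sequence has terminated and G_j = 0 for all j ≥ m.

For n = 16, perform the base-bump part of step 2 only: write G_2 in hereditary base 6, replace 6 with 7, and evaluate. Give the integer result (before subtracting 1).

31

G_0=16  [base 4] 4^2  →[4↦5]→  5^2 = 25  −1 ⇒ G_1=24
G_1=24  [base 5] 4·5 + 4  →[5↦6]→  4·6 + 4 = 28  −1 ⇒ G_2=27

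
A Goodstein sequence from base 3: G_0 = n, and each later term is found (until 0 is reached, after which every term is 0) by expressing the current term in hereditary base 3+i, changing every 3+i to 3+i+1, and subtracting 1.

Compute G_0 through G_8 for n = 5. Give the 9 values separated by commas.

5 —HB3→ 3 + 2 —bump→ 4 + 2 = 6 —(−1)→ 5
5 —HB4→ 4 + 1 —bump→ 5 + 1 = 6 —(−1)→ 5
5 —HB5→ 5 —bump→ 6 = 6 —(−1)→ 5
5 —HB6→ 5 —bump→ 5 = 5 —(−1)→ 4
4 —HB7→ 4 —bump→ 4 = 4 —(−1)→ 3
3 —HB8→ 3 —bump→ 3 = 3 —(−1)→ 2
2 —HB9→ 2 —bump→ 2 = 2 —(−1)→ 1
1 —HB10→ 1 —bump→ 1 = 1 —(−1)→ 0

5, 5, 5, 5, 4, 3, 2, 1, 0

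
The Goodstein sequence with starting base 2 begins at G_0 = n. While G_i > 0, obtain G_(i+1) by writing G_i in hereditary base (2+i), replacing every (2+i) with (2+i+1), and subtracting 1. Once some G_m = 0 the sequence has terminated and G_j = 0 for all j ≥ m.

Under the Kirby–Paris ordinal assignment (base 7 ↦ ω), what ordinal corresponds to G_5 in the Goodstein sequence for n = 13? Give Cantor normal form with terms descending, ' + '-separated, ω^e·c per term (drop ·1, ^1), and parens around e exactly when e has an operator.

ω^(ω + 1) + ω^3·3 + ω^2·3 + ω·3

base 2: 13 = 2^(2 + 1) + 2^2 + 1; at 3: 3^(3 + 1) + 3^3 + 1 = 109; next = 108
base 3: 108 = 3^(3 + 1) + 3^3; at 4: 4^(4 + 1) + 4^4 = 1280; next = 1279
base 4: 1279 = 4^(4 + 1) + 3·4^3 + 3·4^2 + 3·4 + 3; at 5: 5^(5 + 1) + 3·5^3 + 3·5^2 + 3·5 + 3 = 16093; next = 16092
base 5: 16092 = 5^(5 + 1) + 3·5^3 + 3·5^2 + 3·5 + 2; at 6: 6^(6 + 1) + 3·6^3 + 3·6^2 + 3·6 + 2 = 280712; next = 280711
base 6: 280711 = 6^(6 + 1) + 3·6^3 + 3·6^2 + 3·6 + 1; at 7: 7^(7 + 1) + 3·7^3 + 3·7^2 + 3·7 + 1 = 5765999; next = 5765998
base 7: 5765998 = 7^(7 + 1) + 3·7^3 + 3·7^2 + 3·7; at 8: 8^(8 + 1) + 3·8^3 + 3·8^2 + 3·8 = 134219480; next = 134219479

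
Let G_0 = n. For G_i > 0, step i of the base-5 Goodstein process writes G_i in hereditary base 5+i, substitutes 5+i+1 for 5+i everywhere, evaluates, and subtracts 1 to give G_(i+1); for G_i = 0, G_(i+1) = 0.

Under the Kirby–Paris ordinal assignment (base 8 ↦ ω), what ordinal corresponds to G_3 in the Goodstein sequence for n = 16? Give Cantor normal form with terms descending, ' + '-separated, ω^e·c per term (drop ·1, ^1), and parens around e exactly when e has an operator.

step 0: 16 = 3·5 + 1; sub 6 for 5: 3·6 + 1; = 19; G_1 = 19−1 = 18
step 1: 18 = 3·6; sub 7 for 6: 3·7; = 21; G_2 = 21−1 = 20
step 2: 20 = 2·7 + 6; sub 8 for 7: 2·8 + 6; = 22; G_3 = 22−1 = 21

ω·2 + 5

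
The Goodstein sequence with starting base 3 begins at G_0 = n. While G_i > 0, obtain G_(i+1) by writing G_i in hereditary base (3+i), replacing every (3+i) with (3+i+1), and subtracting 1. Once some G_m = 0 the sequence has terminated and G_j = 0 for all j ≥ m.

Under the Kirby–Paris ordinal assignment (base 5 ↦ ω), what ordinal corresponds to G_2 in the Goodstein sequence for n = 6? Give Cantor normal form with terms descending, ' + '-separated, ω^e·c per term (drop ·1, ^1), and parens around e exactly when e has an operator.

step 0: 6 = 2·3; sub 4 for 3: 2·4; = 8; G_1 = 8−1 = 7
step 1: 7 = 4 + 3; sub 5 for 4: 5 + 3; = 8; G_2 = 8−1 = 7
step 2: 7 = 5 + 2; sub 6 for 5: 6 + 2; = 8; G_3 = 8−1 = 7

ω + 2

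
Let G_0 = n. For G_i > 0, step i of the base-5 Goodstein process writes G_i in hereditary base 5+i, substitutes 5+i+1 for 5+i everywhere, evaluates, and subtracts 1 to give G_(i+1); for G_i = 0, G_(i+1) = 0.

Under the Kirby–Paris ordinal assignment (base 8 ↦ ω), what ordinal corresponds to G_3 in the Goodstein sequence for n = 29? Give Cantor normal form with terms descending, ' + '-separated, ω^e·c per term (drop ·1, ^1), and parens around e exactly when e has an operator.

ω^2 + 1

[0] 29 ≡ 5^2 + 4 (base 5). Lift 6: 40. −1: 39.
[1] 39 ≡ 6^2 + 3 (base 6). Lift 7: 52. −1: 51.
[2] 51 ≡ 7^2 + 2 (base 7). Lift 8: 66. −1: 65.
[3] 65 ≡ 8^2 + 1 (base 8). Lift 9: 82. −1: 81.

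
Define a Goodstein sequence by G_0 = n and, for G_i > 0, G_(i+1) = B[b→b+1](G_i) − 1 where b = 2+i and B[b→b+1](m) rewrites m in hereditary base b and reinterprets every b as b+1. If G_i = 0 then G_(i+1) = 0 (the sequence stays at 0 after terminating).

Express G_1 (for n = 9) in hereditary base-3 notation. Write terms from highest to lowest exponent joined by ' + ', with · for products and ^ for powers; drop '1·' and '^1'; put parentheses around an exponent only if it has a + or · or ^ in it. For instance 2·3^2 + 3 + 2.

3^(3 + 1)

base 2: 9 = 2^(2 + 1) + 1; at 3: 3^(3 + 1) + 1 = 82; next = 81
base 3: 81 = 3^(3 + 1); at 4: 4^(4 + 1) = 1024; next = 1023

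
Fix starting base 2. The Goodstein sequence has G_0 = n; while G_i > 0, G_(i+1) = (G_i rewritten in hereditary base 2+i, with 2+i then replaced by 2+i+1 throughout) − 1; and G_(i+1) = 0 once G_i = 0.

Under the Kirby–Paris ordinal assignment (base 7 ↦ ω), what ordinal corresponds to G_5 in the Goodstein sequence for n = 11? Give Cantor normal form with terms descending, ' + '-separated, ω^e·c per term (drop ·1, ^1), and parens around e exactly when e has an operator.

ω^(ω + 1)

[0] 11 ≡ 2^(2 + 1) + 2 + 1 (base 2). Lift 3: 85. −1: 84.
[1] 84 ≡ 3^(3 + 1) + 3 (base 3). Lift 4: 1028. −1: 1027.
[2] 1027 ≡ 4^(4 + 1) + 3 (base 4). Lift 5: 15628. −1: 15627.
[3] 15627 ≡ 5^(5 + 1) + 2 (base 5). Lift 6: 279938. −1: 279937.
[4] 279937 ≡ 6^(6 + 1) + 1 (base 6). Lift 7: 5764802. −1: 5764801.
[5] 5764801 ≡ 7^(7 + 1) (base 7). Lift 8: 134217728. −1: 134217727.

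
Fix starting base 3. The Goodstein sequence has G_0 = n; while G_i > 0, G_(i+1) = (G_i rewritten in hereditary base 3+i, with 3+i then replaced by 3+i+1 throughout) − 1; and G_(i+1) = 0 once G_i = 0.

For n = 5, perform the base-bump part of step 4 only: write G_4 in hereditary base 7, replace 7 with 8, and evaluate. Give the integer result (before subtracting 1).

base 3: 5 = 3 + 2; at 4: 4 + 2 = 6; next = 5
base 4: 5 = 4 + 1; at 5: 5 + 1 = 6; next = 5
base 5: 5 = 5; at 6: 6 = 6; next = 5
base 6: 5 = 5; at 7: 5 = 5; next = 4

4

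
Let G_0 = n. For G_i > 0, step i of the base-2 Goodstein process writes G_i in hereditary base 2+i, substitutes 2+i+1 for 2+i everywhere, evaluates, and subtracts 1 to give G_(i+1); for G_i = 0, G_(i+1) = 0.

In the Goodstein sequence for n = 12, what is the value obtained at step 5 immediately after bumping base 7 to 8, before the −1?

134217868

base 2: 12 = 2^(2 + 1) + 2^2; at 3: 3^(3 + 1) + 3^3 = 108; next = 107
base 3: 107 = 3^(3 + 1) + 2·3^2 + 2·3 + 2; at 4: 4^(4 + 1) + 2·4^2 + 2·4 + 2 = 1066; next = 1065
base 4: 1065 = 4^(4 + 1) + 2·4^2 + 2·4 + 1; at 5: 5^(5 + 1) + 2·5^2 + 2·5 + 1 = 15686; next = 15685
base 5: 15685 = 5^(5 + 1) + 2·5^2 + 2·5; at 6: 6^(6 + 1) + 2·6^2 + 2·6 = 280020; next = 280019
base 6: 280019 = 6^(6 + 1) + 2·6^2 + 6 + 5; at 7: 7^(7 + 1) + 2·7^2 + 7 + 5 = 5764911; next = 5764910
base 7: 5764910 = 7^(7 + 1) + 2·7^2 + 7 + 4; at 8: 8^(8 + 1) + 2·8^2 + 8 + 4 = 134217868; next = 134217867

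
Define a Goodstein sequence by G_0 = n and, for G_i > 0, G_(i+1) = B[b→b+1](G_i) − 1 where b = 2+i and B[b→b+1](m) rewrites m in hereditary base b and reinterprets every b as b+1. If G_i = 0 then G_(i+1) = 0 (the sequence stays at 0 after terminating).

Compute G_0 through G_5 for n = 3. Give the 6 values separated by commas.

(0) 3|_2 = 2 + 1 ↦ 3 + 1|_3 = 4 ⇒ 3
(1) 3|_3 = 3 ↦ 4|_4 = 4 ⇒ 3
(2) 3|_4 = 3 ↦ 3|_5 = 3 ⇒ 2
(3) 2|_5 = 2 ↦ 2|_6 = 2 ⇒ 1
(4) 1|_6 = 1 ↦ 1|_7 = 1 ⇒ 0

3, 3, 3, 2, 1, 0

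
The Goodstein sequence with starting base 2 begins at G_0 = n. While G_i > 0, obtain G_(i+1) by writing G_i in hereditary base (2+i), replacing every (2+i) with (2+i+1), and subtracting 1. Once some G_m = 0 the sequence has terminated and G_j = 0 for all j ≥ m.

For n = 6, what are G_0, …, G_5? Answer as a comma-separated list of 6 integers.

(0) 6|_2 = 2^2 + 2 ↦ 3^3 + 3|_3 = 30 ⇒ 29
(1) 29|_3 = 3^3 + 2 ↦ 4^4 + 2|_4 = 258 ⇒ 257
(2) 257|_4 = 4^4 + 1 ↦ 5^5 + 1|_5 = 3126 ⇒ 3125
(3) 3125|_5 = 5^5 ↦ 6^6|_6 = 46656 ⇒ 46655
(4) 46655|_6 = 5·6^5 + 5·6^4 + 5·6^3 + 5·6^2 + 5·6 + 5 ↦ 5·7^5 + 5·7^4 + 5·7^3 + 5·7^2 + 5·7 + 5|_7 = 98040 ⇒ 98039

6, 29, 257, 3125, 46655, 98039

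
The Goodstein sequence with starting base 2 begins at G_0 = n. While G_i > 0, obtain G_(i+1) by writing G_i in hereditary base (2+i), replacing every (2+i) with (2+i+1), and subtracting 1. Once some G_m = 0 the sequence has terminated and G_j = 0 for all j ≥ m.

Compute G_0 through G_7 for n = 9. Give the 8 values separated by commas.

9, 81, 1023, 9842, 140743, 2471826, 50333399, 1162263921

9 —HB2→ 2^(2 + 1) + 1 —bump→ 3^(3 + 1) + 1 = 82 —(−1)→ 81
81 —HB3→ 3^(3 + 1) —bump→ 4^(4 + 1) = 1024 —(−1)→ 1023
1023 —HB4→ 3·4^4 + 3·4^3 + 3·4^2 + 3·4 + 3 —bump→ 3·5^5 + 3·5^3 + 3·5^2 + 3·5 + 3 = 9843 —(−1)→ 9842
9842 —HB5→ 3·5^5 + 3·5^3 + 3·5^2 + 3·5 + 2 —bump→ 3·6^6 + 3·6^3 + 3·6^2 + 3·6 + 2 = 140744 —(−1)→ 140743
140743 —HB6→ 3·6^6 + 3·6^3 + 3·6^2 + 3·6 + 1 —bump→ 3·7^7 + 3·7^3 + 3·7^2 + 3·7 + 1 = 2471827 —(−1)→ 2471826
2471826 —HB7→ 3·7^7 + 3·7^3 + 3·7^2 + 3·7 —bump→ 3·8^8 + 3·8^3 + 3·8^2 + 3·8 = 50333400 —(−1)→ 50333399
50333399 —HB8→ 3·8^8 + 3·8^3 + 3·8^2 + 2·8 + 7 —bump→ 3·9^9 + 3·9^3 + 3·9^2 + 2·9 + 7 = 1162263922 —(−1)→ 1162263921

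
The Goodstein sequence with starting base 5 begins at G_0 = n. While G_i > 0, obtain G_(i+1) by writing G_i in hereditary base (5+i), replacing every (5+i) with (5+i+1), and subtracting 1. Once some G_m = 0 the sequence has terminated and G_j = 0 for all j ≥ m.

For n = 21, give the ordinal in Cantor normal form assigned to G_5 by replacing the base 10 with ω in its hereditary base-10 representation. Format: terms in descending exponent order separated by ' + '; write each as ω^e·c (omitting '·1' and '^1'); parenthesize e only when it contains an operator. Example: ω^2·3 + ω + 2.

G_0 = 21. HB_5(21) = 4·5 + 1. Bump = 25. G_1 = 24.
G_1 = 24. HB_6(24) = 4·6. Bump = 28. G_2 = 27.
G_2 = 27. HB_7(27) = 3·7 + 6. Bump = 30. G_3 = 29.
G_3 = 29. HB_8(29) = 3·8 + 5. Bump = 32. G_4 = 31.
G_4 = 31. HB_9(31) = 3·9 + 4. Bump = 34. G_5 = 33.
G_5 = 33. HB_10(33) = 3·10 + 3. Bump = 36. G_6 = 35.

ω·3 + 3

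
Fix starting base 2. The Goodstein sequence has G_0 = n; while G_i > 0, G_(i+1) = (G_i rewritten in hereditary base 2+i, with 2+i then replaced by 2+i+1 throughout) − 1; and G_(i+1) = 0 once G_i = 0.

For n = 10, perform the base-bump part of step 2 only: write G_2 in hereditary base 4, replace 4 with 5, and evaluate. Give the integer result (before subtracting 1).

G_0=10  [base 2] 2^(2 + 1) + 2  →[2↦3]→  3^(3 + 1) + 3 = 84  −1 ⇒ G_1=83
G_1=83  [base 3] 3^(3 + 1) + 2  →[3↦4]→  4^(4 + 1) + 2 = 1026  −1 ⇒ G_2=1025

15626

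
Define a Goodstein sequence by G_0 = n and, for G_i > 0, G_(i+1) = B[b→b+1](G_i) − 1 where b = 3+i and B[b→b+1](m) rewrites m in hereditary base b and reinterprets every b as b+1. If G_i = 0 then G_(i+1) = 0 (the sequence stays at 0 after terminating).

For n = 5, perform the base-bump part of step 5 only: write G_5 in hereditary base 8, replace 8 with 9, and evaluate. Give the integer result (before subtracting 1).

3

base 3: 5 = 3 + 2; at 4: 4 + 2 = 6; next = 5
base 4: 5 = 4 + 1; at 5: 5 + 1 = 6; next = 5
base 5: 5 = 5; at 6: 6 = 6; next = 5
base 6: 5 = 5; at 7: 5 = 5; next = 4
base 7: 4 = 4; at 8: 4 = 4; next = 3
base 8: 3 = 3; at 9: 3 = 3; next = 2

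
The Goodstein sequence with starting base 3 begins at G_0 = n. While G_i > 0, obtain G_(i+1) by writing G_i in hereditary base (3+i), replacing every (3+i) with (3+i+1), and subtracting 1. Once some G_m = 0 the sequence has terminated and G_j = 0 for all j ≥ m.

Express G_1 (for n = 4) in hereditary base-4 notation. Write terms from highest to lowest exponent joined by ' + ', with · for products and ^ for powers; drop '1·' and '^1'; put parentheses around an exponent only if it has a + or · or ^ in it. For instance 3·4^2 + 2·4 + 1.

4

i=0: 4 = 3 + 1 (b=3); 3→4: 4 + 1 = 5; 5−1 = 4
i=1: 4 = 4 (b=4); 4→5: 5 = 5; 5−1 = 4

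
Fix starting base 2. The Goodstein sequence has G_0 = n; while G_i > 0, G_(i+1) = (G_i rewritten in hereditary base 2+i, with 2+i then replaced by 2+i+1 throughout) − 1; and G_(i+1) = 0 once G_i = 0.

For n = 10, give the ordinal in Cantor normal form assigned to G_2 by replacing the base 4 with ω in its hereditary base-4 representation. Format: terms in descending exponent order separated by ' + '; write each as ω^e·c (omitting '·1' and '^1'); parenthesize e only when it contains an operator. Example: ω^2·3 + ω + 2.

step 0: 10 = 2^(2 + 1) + 2; sub 3 for 2: 3^(3 + 1) + 3; = 84; G_1 = 84−1 = 83
step 1: 83 = 3^(3 + 1) + 2; sub 4 for 3: 4^(4 + 1) + 2; = 1026; G_2 = 1026−1 = 1025
step 2: 1025 = 4^(4 + 1) + 1; sub 5 for 4: 5^(5 + 1) + 1; = 15626; G_3 = 15626−1 = 15625

ω^(ω + 1) + 1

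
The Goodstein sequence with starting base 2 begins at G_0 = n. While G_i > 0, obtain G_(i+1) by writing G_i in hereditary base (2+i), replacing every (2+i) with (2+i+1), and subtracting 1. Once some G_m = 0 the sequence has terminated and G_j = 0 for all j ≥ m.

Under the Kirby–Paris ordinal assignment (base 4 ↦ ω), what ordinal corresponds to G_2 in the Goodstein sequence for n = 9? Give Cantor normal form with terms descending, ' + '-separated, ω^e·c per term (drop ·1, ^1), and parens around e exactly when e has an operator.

[0] 9 ≡ 2^(2 + 1) + 1 (base 2). Lift 3: 82. −1: 81.
[1] 81 ≡ 3^(3 + 1) (base 3). Lift 4: 1024. −1: 1023.
[2] 1023 ≡ 3·4^4 + 3·4^3 + 3·4^2 + 3·4 + 3 (base 4). Lift 5: 9843. −1: 9842.

ω^ω·3 + ω^3·3 + ω^2·3 + ω·3 + 3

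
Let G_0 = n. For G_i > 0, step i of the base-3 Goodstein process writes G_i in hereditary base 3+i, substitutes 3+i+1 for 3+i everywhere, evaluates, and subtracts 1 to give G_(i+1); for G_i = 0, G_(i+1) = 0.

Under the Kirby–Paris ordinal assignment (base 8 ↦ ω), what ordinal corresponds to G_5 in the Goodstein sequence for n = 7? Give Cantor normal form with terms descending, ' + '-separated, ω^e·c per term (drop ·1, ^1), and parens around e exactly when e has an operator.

ω + 1

G_0=7  [base 3] 2·3 + 1  →[3↦4]→  2·4 + 1 = 9  −1 ⇒ G_1=8
G_1=8  [base 4] 2·4  →[4↦5]→  2·5 = 10  −1 ⇒ G_2=9
G_2=9  [base 5] 5 + 4  →[5↦6]→  6 + 4 = 10  −1 ⇒ G_3=9
G_3=9  [base 6] 6 + 3  →[6↦7]→  7 + 3 = 10  −1 ⇒ G_4=9
G_4=9  [base 7] 7 + 2  →[7↦8]→  8 + 2 = 10  −1 ⇒ G_5=9
G_5=9  [base 8] 8 + 1  →[8↦9]→  9 + 1 = 10  −1 ⇒ G_6=9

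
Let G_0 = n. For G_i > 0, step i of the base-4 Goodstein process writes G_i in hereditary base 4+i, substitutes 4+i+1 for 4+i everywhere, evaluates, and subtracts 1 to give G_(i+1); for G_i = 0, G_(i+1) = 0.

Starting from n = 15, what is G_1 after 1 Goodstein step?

17

base 4: 15 = 3·4 + 3; at 5: 3·5 + 3 = 18; next = 17
base 5: 17 = 3·5 + 2; at 6: 3·6 + 2 = 20; next = 19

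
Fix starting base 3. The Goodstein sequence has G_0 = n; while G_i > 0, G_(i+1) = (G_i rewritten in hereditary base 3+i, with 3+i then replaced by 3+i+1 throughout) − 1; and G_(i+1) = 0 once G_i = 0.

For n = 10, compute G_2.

24

[0] 10 ≡ 3^2 + 1 (base 3). Lift 4: 17. −1: 16.
[1] 16 ≡ 4^2 (base 4). Lift 5: 25. −1: 24.
[2] 24 ≡ 4·5 + 4 (base 5). Lift 6: 28. −1: 27.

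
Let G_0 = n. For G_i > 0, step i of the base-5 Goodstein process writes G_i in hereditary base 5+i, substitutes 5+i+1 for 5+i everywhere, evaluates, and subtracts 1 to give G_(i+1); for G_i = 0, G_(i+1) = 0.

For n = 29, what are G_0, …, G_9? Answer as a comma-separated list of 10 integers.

i=0: 29 = 5^2 + 4 (b=5); 5→6: 6^2 + 4 = 40; 40−1 = 39
i=1: 39 = 6^2 + 3 (b=6); 6→7: 7^2 + 3 = 52; 52−1 = 51
i=2: 51 = 7^2 + 2 (b=7); 7→8: 8^2 + 2 = 66; 66−1 = 65
i=3: 65 = 8^2 + 1 (b=8); 8→9: 9^2 + 1 = 82; 82−1 = 81
i=4: 81 = 9^2 (b=9); 9→10: 10^2 = 100; 100−1 = 99
i=5: 99 = 9·10 + 9 (b=10); 10→11: 9·11 + 9 = 108; 108−1 = 107
i=6: 107 = 9·11 + 8 (b=11); 11→12: 9·12 + 8 = 116; 116−1 = 115
i=7: 115 = 9·12 + 7 (b=12); 12→13: 9·13 + 7 = 124; 124−1 = 123
i=8: 123 = 9·13 + 6 (b=13); 13→14: 9·14 + 6 = 132; 132−1 = 131

29, 39, 51, 65, 81, 99, 107, 115, 123, 131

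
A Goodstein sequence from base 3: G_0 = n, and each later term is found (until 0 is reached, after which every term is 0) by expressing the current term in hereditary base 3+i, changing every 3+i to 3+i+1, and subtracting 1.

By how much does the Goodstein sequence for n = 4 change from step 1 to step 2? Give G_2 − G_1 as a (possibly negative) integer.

base 3: 4 = 3 + 1; at 4: 4 + 1 = 5; next = 4
base 4: 4 = 4; at 5: 5 = 5; next = 4

0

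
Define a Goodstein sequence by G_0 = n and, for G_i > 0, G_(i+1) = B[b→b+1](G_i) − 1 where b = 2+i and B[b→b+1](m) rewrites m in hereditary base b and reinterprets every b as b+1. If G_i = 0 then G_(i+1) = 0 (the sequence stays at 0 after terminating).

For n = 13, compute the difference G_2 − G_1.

G_0=13  [base 2] 2^(2 + 1) + 2^2 + 1  →[2↦3]→  3^(3 + 1) + 3^3 + 1 = 109  −1 ⇒ G_1=108
G_1=108  [base 3] 3^(3 + 1) + 3^3  →[3↦4]→  4^(4 + 1) + 4^4 = 1280  −1 ⇒ G_2=1279

1171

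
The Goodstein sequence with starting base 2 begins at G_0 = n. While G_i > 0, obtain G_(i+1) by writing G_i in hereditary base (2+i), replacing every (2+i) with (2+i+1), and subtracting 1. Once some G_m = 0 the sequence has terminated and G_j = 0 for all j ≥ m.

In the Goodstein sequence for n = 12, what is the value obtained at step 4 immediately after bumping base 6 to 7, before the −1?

5764911

[0] 12 ≡ 2^(2 + 1) + 2^2 (base 2). Lift 3: 108. −1: 107.
[1] 107 ≡ 3^(3 + 1) + 2·3^2 + 2·3 + 2 (base 3). Lift 4: 1066. −1: 1065.
[2] 1065 ≡ 4^(4 + 1) + 2·4^2 + 2·4 + 1 (base 4). Lift 5: 15686. −1: 15685.
[3] 15685 ≡ 5^(5 + 1) + 2·5^2 + 2·5 (base 5). Lift 6: 280020. −1: 280019.
[4] 280019 ≡ 6^(6 + 1) + 2·6^2 + 6 + 5 (base 6). Lift 7: 5764911. −1: 5764910.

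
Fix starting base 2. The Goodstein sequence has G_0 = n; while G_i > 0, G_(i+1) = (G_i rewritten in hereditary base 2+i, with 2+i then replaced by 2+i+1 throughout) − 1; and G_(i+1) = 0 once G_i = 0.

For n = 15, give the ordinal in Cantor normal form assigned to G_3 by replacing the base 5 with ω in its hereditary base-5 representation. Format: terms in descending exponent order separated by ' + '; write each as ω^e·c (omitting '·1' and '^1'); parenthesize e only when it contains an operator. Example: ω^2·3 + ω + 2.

ω^(ω + 1) + ω^ω + 2

15 —HB2→ 2^(2 + 1) + 2^2 + 2 + 1 —bump→ 3^(3 + 1) + 3^3 + 3 + 1 = 112 —(−1)→ 111
111 —HB3→ 3^(3 + 1) + 3^3 + 3 —bump→ 4^(4 + 1) + 4^4 + 4 = 1284 —(−1)→ 1283
1283 —HB4→ 4^(4 + 1) + 4^4 + 3 —bump→ 5^(5 + 1) + 5^5 + 3 = 18753 —(−1)→ 18752
18752 —HB5→ 5^(5 + 1) + 5^5 + 2 —bump→ 6^(6 + 1) + 6^6 + 2 = 326594 —(−1)→ 326593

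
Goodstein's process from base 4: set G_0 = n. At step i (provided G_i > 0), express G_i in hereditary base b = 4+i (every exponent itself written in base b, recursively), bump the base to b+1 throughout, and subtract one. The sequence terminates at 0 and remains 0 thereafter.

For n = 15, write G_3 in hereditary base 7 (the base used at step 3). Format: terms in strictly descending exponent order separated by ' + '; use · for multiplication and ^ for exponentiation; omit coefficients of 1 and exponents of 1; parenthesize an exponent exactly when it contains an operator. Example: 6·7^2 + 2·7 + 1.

3·7

15 —HB4→ 3·4 + 3 —bump→ 3·5 + 3 = 18 —(−1)→ 17
17 —HB5→ 3·5 + 2 —bump→ 3·6 + 2 = 20 —(−1)→ 19
19 —HB6→ 3·6 + 1 —bump→ 3·7 + 1 = 22 —(−1)→ 21
21 —HB7→ 3·7 —bump→ 3·8 = 24 —(−1)→ 23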